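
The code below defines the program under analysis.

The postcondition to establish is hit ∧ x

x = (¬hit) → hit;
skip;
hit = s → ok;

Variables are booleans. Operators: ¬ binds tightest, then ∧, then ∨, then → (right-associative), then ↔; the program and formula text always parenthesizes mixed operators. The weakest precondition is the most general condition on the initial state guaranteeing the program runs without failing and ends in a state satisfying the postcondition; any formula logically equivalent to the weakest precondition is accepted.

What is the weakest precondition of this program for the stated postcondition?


Working backward. After the program, hit ∧ x must hold.
Before hit := s → ok: (s → ok) ∧ x
Before skip: (s → ok) ∧ x
Before x := (¬hit) → hit: (s → ok) ∧ ((¬hit) → hit)
Answer: WP = (s → ok) ∧ ((¬hit) → hit)


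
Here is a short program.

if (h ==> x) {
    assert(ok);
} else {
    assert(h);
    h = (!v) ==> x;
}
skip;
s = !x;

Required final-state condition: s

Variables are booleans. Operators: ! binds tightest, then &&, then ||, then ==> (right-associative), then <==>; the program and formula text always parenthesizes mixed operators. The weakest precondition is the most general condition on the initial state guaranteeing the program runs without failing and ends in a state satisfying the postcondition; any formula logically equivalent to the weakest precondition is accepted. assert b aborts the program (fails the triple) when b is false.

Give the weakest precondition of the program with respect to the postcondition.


Working backward. After the program, s must hold.
Before s := !x: !x
Before skip: !x
Then branch requires ok && (!x); else branch requires h && (!x).
Before the if: ((h ==> x) ==> (ok && (!x))) && ((!(h ==> x)) ==> (h && (!x)))
Answer: WP = ((h ==> x) ==> (ok && (!x))) && ((!(h ==> x)) ==> (h && (!x)))


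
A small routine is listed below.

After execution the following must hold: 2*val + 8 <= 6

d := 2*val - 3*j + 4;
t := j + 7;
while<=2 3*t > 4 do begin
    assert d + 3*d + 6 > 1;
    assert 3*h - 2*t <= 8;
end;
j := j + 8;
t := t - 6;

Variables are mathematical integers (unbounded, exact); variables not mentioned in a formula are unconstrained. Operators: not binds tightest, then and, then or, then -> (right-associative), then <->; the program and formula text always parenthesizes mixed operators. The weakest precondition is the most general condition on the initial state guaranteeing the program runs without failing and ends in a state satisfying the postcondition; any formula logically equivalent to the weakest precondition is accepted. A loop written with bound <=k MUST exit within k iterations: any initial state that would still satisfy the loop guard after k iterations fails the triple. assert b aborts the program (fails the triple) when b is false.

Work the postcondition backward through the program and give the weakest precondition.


Working backward. After the program, the postcondition 2*val + 8 <= 6 must hold; in canonical form it is 2*val <= -2.
Before t := t - 6: 2*val <= -2
Before j := j + 8: 2*val <= -2
Before the loop (bound <=2), unroll the exhaustion recursion (WP_0 = exit-now case; WP_j = one more guarded iteration, up to j = 2):
  WP_0: (not (3*t > 4)) and 2*val <= -2
  WP_1: (3*t > 4 -> (4*d > -5 and 3*h <= 2*t + 8 and (not (3*t > 4)) and 2*val <= -2)) and ((not (3*t > 4)) -> 2*val <= -2)
  WP_2: (3*t > 4 -> (4*d > -5 and 3*h <= 2*t + 8 and (3*t > 4 -> (4*d > -5 and 3*h <= 2*t + 8 and (not (3*t > 4)) and 2*val <= -2)) and ((not (3*t > 4)) -> 2*val <= -2))) and ((not (3*t > 4)) -> 2*val <= -2)
So before the loop: (3*t > 4 -> (4*d > -5 and 3*h <= 2*t + 8 and (3*t > 4 -> (4*d > -5 and 3*h <= 2*t + 8 and (not (3*t > 4)) and 2*val <= -2)) and ((not (3*t > 4)) -> 2*val <= -2))) and ((not (3*t > 4)) -> 2*val <= -2)
Before t := j + 7: (3*j > -17 -> (4*d > -5 and 3*h <= 2*j + 22 and (3*j > -17 -> (4*d > -5 and 3*h <= 2*j + 22 and (not (3*j > -17)) and 2*val <= -2)) and ((not (3*j > -17)) -> 2*val <= -2))) and ((not (3*j > -17)) -> 2*val <= -2)
Before d := 2*val - 3*j + 4: (3*j > -17 -> (8*val > 12*j - 21 and 3*h <= 2*j + 22 and (3*j > -17 -> (8*val > 12*j - 21 and 3*h <= 2*j + 22 and (not (3*j > -17)) and 2*val <= -2)) and ((not (3*j > -17)) -> 2*val <= -2))) and ((not (3*j > -17)) -> 2*val <= -2)
Answer: WP = (3*j > -17 -> (8*val > 12*j - 21 and 3*h <= 2*j + 22 and (3*j > -17 -> (8*val > 12*j - 21 and 3*h <= 2*j + 22 and (not (3*j > -17)) and 2*val <= -2)) and ((not (3*j > -17)) -> 2*val <= -2))) and ((not (3*j > -17)) -> 2*val <= -2)


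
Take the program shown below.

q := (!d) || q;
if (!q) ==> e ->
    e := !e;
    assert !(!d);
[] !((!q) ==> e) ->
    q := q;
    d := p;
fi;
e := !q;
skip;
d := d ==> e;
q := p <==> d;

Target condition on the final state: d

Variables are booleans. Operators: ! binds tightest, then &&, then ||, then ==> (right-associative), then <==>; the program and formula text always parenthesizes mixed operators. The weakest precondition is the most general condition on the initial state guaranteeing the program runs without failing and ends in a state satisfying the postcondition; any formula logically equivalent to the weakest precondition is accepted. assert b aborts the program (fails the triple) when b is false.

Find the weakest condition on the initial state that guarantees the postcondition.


Working backward. After the program, d must hold.
Before q := p <==> d: d
Before d := d ==> e: d ==> e
Before skip: d ==> e
Before e := !q: d ==> (!q)
Then branch requires d && (d ==> (!q)); else branch requires p ==> (!q).
Before the if: (((!q) ==> e) ==> (d && (d ==> (!q)))) && ((!((!q) ==> e)) ==> (p ==> (!q)))
Before q := (!d) || q: (((!((!d) || q)) ==> e) ==> (d && (d ==> (!((!d) || q))))) && ((!((!((!d) || q)) ==> e)) ==> (p ==> (!((!d) || q))))
Answer: WP = (((!((!d) || q)) ==> e) ==> (d && (d ==> (!((!d) || q))))) && ((!((!((!d) || q)) ==> e)) ==> (p ==> (!((!d) || q))))


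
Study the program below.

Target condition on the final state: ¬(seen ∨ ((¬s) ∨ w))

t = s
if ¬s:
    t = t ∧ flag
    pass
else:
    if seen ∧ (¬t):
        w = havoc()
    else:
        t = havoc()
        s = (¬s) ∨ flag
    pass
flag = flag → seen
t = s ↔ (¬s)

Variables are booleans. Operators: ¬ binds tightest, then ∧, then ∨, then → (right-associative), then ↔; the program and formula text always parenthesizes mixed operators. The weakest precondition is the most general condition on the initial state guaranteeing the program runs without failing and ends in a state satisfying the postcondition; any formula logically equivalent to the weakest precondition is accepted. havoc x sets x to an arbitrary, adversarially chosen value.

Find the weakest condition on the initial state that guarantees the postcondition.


Working backward. After the program, the postcondition ¬(seen ∨ ((¬s) ∨ w)) must hold; in canonical form it is ¬(seen ∨ (¬s) ∨ w).
Before t := s ↔ (¬s): ¬(seen ∨ (¬s) ∨ w)
Before flag := flag → seen: ¬(seen ∨ (¬s) ∨ w)
Then branch requires ¬(seen ∨ (¬s) ∨ w); else branch requires (¬(seen ∧ (¬t))) ∧ ((¬(seen ∧ (¬t))) → (¬(seen ∨ (¬((¬s) ∨ flag)) ∨ w))).
Before the if: ((¬s) → (¬(seen ∨ (¬s) ∨ w))) ∧ (s → ((¬(seen ∧ (¬t))) ∧ ((¬(seen ∧ (¬t))) → (¬(seen ∨ (¬((¬s) ∨ flag)) ∨ w)))))
Before t := s: ((¬s) → (¬(seen ∨ (¬s) ∨ w))) ∧ (s → ((¬(seen ∧ (¬s))) ∧ ((¬(seen ∧ (¬s))) → (¬(seen ∨ (¬((¬s) ∨ flag)) ∨ w)))))
Answer: WP = ((¬s) → (¬(seen ∨ (¬s) ∨ w))) ∧ (s → ((¬(seen ∧ (¬s))) ∧ ((¬(seen ∧ (¬s))) → (¬(seen ∨ (¬((¬s) ∨ flag)) ∨ w)))))


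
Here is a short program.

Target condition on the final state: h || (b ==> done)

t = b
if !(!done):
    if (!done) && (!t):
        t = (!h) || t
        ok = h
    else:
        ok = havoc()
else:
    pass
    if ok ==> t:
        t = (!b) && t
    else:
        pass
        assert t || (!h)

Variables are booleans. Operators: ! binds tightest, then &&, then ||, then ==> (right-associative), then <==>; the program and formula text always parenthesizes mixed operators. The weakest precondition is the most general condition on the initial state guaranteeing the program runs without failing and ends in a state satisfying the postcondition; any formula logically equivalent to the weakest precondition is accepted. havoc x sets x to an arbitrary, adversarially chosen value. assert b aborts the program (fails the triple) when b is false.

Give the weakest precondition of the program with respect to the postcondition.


Working backward. After the program, h || (b ==> done) must hold.
Then branch requires (((!done) && (!t)) ==> (h || (b ==> done))) && ((!((!done) && (!t))) ==> (h || (b ==> done))); else branch requires ((ok ==> t) ==> (h || (b ==> done))) && ((!(ok ==> t)) ==> ((t || (!h)) && (h || (b ==> done)))).
Before the if: (done ==> ((((!done) && (!t)) ==> (h || (b ==> done))) && ((!((!done) && (!t))) ==> (h || (b ==> done))))) && ((!done) ==> (((ok ==> t) ==> (h || (b ==> done))) && ((!(ok ==> t)) ==> ((t || (!h)) && (h || (b ==> done))))))
Before t := b: (done ==> ((((!done) && (!b)) ==> (h || (b ==> done))) && ((!((!done) && (!b))) ==> (h || (b ==> done))))) && ((!done) ==> (((ok ==> b) ==> (h || (b ==> done))) && ((!(ok ==> b)) ==> ((b || (!h)) && (h || (b ==> done))))))
Answer: WP = (done ==> ((((!done) && (!b)) ==> (h || (b ==> done))) && ((!((!done) && (!b))) ==> (h || (b ==> done))))) && ((!done) ==> (((ok ==> b) ==> (h || (b ==> done))) && ((!(ok ==> b)) ==> ((b || (!h)) && (h || (b ==> done))))))


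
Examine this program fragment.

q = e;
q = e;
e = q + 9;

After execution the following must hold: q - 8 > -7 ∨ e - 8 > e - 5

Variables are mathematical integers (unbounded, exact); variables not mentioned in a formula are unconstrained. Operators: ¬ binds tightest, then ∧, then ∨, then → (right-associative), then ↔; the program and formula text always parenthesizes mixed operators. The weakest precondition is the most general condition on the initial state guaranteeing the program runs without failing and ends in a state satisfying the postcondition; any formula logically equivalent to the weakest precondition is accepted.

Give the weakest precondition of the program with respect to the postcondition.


Working backward. After the program, the postcondition q - 8 > -7 ∨ e - 8 > e - 5 must hold; in canonical form it is q > 1.
Before e := q + 9: q > 1
Before q := e: e > 1
Before q := e: e > 1
Answer: WP = e > 1


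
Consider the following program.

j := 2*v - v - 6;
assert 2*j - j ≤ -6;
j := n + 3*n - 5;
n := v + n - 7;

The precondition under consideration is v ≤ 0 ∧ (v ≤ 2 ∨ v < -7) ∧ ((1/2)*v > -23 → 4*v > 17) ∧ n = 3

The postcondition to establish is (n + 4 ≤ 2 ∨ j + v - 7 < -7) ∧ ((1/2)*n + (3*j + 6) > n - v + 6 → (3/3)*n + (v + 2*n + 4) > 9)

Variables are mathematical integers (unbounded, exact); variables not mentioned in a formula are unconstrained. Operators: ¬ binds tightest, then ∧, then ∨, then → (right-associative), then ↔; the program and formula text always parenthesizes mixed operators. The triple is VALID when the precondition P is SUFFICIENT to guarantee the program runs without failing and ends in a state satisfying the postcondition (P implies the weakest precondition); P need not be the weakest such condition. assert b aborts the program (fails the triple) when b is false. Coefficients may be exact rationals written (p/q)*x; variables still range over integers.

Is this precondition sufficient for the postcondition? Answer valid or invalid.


Working backward. After the program, the postcondition (n + 4 ≤ 2 ∨ j + v - 7 < -7) ∧ ((1/2)*n + (3*j + 6) > n - v + 6 → (3/3)*n + (v + 2*n + 4) > 9) must hold; in canonical form it is (n ≤ -2 ∨ j + v < 0) ∧ (3*j + v > (1/2)*n → 3*n + v > 5).
Before n := v + n - 7: (n + v ≤ 5 ∨ j + v < 0) ∧ (3*j + (1/2)*v > (1/2)*n - 7/2 → 3*n + 4*v > 26)
Before j := n + 3*n - 5: (n + v ≤ 5 ∨ 4*n + v < 5) ∧ ((23/2)*n + (1/2)*v > 23/2 → 3*n + 4*v > 26)
Before assert 2*j - j ≤ -6: j ≤ -6 ∧ (n + v ≤ 5 ∨ 4*n + v < 5) ∧ ((23/2)*n + (1/2)*v > 23/2 → 3*n + 4*v > 26)
Before j := 2*v - v - 6: v ≤ 0 ∧ (n + v ≤ 5 ∨ 4*n + v < 5) ∧ ((23/2)*n + (1/2)*v > 23/2 → 3*n + 4*v > 26)
The weakest precondition is v ≤ 0 ∧ (n + v ≤ 5 ∨ 4*n + v < 5) ∧ ((23/2)*n + (1/2)*v > 23/2 → 3*n + 4*v > 26).
Check whether v ≤ 0 ∧ (v ≤ 2 ∨ v < -7) ∧ ((1/2)*v > -23 → 4*v > 17) ∧ n = 3 implies it.
Every state satisfying the precondition satisfies the weakest precondition: the implication holds.
Answer: valid


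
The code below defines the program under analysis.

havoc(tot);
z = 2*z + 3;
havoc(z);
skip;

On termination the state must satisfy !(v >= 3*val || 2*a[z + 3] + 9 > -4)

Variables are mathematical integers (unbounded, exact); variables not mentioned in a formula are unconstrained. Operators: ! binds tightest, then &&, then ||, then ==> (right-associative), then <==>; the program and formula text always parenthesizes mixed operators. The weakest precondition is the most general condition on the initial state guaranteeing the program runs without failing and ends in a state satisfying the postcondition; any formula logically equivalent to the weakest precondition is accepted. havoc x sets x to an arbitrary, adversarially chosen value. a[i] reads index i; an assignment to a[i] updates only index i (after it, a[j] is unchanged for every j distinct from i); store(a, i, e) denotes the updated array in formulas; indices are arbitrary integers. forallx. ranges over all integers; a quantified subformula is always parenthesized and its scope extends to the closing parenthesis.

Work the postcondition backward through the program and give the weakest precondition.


Working backward. After the program, the postcondition !(v >= 3*val || 2*a[z + 3] + 9 > -4) must hold; in canonical form it is !(v >= 3*val || 2*a[z + 3] > -13).
Before skip: !(v >= 3*val || 2*a[z + 3] > -13)
Before havoc z: forall z_1. (!(v >= 3*val || 2*a[z_1 + 3] > -13))
Before z := 2*z + 3: forall z_1. (!(v >= 3*val || 2*a[z_1 + 3] > -13))
Before havoc tot: forall z_1. (!(v >= 3*val || 2*a[z_1 + 3] > -13))
Answer: WP = forall z_1. (!(v >= 3*val || 2*a[z_1 + 3] > -13))


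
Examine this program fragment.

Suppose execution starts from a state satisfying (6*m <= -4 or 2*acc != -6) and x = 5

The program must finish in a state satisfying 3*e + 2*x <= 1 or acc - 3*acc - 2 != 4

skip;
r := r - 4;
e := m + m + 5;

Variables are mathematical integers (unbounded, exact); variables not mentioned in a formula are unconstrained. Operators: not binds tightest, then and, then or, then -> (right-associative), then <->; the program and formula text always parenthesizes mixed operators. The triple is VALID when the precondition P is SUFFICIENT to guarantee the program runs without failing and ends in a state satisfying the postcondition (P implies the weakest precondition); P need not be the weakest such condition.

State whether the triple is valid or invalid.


Working backward. After the program, the postcondition 3*e + 2*x <= 1 or acc - 3*acc - 2 != 4 must hold; in canonical form it is 3*e + 2*x <= 1 or 2*acc != -6.
Before e := m + m + 5: 6*m + 2*x <= -14 or 2*acc != -6
Before r := r - 4: 6*m + 2*x <= -14 or 2*acc != -6
Before skip: 6*m + 2*x <= -14 or 2*acc != -6
The weakest precondition is 6*m + 2*x <= -14 or 2*acc != -6.
Check whether (6*m <= -4 or 2*acc != -6) and x = 5 implies it.
Countermodel: at the initial state acc = -3, m = -3, x = 5, the precondition holds but the weakest precondition fails.
Answer: invalid


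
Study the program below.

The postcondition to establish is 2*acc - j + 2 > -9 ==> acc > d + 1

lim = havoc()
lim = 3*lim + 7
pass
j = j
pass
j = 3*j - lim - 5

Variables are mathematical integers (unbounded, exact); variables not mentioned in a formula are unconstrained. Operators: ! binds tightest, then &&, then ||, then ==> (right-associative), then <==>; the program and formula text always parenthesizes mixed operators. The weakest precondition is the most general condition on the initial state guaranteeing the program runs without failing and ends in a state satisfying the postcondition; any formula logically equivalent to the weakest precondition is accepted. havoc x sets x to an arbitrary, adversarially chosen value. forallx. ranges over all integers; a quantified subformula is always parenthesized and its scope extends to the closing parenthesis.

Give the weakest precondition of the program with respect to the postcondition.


Working backward. After the program, the postcondition 2*acc - j + 2 > -9 ==> acc > d + 1 must hold; in canonical form it is 2*acc > j - 11 ==> acc > d + 1.
Before j := 3*j - lim - 5: 2*acc + lim > 3*j - 16 ==> acc > d + 1
Before skip: 2*acc + lim > 3*j - 16 ==> acc > d + 1
Before j := j: 2*acc + lim > 3*j - 16 ==> acc > d + 1
Before skip: 2*acc + lim > 3*j - 16 ==> acc > d + 1
Before lim := 3*lim + 7: 2*acc + 3*lim > 3*j - 23 ==> acc > d + 1
Before havoc lim: forall lim_1. (2*acc + 3*lim_1 > 3*j - 23 ==> acc > d + 1)
Answer: WP = forall lim_1. (2*acc + 3*lim_1 > 3*j - 23 ==> acc > d + 1)


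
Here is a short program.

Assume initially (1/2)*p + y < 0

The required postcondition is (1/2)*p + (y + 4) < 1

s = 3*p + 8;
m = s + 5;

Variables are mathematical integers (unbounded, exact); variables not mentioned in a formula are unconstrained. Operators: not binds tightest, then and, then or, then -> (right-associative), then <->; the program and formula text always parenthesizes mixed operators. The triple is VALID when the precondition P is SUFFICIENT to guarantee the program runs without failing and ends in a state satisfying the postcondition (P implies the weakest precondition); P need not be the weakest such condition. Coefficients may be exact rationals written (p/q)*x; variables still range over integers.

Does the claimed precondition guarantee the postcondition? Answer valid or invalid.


Working backward. After the program, the postcondition (1/2)*p + (y + 4) < 1 must hold; in canonical form it is (1/2)*p + y < -3.
Before m := s + 5: (1/2)*p + y < -3
Before s := 3*p + 8: (1/2)*p + y < -3
The weakest precondition is (1/2)*p + y < -3.
Check whether (1/2)*p + y < 0 implies it.
Countermodel: at the initial state p = -6, y = 0, the precondition holds but the weakest precondition fails.
Answer: invalid


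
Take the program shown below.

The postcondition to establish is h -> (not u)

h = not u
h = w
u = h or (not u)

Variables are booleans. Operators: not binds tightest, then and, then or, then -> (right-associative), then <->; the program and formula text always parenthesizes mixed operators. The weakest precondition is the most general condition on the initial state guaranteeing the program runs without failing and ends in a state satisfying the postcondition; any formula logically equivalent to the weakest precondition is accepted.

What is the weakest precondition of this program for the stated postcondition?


Working backward. After the program, h -> (not u) must hold.
Before u := h or (not u): h -> (not (h or (not u)))
Before h := w: w -> (not (w or (not u)))
Before h := not u: w -> (not (w or (not u)))
Answer: WP = w -> (not (w or (not u)))


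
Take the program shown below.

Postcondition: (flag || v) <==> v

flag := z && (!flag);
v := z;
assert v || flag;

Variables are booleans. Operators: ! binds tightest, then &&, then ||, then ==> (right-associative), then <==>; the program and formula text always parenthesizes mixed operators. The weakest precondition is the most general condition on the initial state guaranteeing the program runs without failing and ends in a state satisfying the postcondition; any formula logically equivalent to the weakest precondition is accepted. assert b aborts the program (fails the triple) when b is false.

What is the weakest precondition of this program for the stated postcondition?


Working backward. After the program, (flag || v) <==> v must hold.
Before assert v || flag: (v || flag) && ((flag || v) <==> v)
Before v := z: (z || flag) && ((flag || z) <==> z)
Before flag := z && (!flag): (z || (z && (!flag))) && (((z && (!flag)) || z) <==> z)
Answer: WP = (z || (z && (!flag))) && (((z && (!flag)) || z) <==> z)


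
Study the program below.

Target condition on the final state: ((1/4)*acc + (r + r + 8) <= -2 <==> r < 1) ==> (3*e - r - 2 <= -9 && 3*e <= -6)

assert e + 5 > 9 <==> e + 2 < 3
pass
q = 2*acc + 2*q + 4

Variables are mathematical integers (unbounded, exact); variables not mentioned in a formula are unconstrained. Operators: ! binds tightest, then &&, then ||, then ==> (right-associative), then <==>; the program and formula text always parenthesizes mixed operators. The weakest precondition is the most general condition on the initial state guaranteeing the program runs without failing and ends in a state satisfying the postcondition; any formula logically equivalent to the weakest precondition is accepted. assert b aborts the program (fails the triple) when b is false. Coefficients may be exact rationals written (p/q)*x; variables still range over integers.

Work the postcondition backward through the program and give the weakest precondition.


Working backward. After the program, the postcondition ((1/4)*acc + (r + r + 8) <= -2 <==> r < 1) ==> (3*e - r - 2 <= -9 && 3*e <= -6) must hold; in canonical form it is ((1/4)*acc + 2*r <= -10 <==> r < 1) ==> (3*e <= r - 7 && 3*e <= -6).
Before q := 2*acc + 2*q + 4: ((1/4)*acc + 2*r <= -10 <==> r < 1) ==> (3*e <= r - 7 && 3*e <= -6)
Before skip: ((1/4)*acc + 2*r <= -10 <==> r < 1) ==> (3*e <= r - 7 && 3*e <= -6)
Before assert e + 5 > 9 <==> e + 2 < 3: (e > 4 <==> e < 1) && (((1/4)*acc + 2*r <= -10 <==> r < 1) ==> (3*e <= r - 7 && 3*e <= -6))
Answer: WP = (e > 4 <==> e < 1) && (((1/4)*acc + 2*r <= -10 <==> r < 1) ==> (3*e <= r - 7 && 3*e <= -6))


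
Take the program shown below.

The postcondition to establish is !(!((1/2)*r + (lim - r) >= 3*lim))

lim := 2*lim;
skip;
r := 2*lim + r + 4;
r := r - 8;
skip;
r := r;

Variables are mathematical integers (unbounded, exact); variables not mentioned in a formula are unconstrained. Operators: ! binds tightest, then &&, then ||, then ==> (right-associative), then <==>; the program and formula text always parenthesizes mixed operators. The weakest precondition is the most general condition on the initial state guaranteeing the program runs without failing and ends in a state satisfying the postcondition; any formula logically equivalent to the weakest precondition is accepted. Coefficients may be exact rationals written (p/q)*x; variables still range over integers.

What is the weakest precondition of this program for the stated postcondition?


Working backward. After the program, the postcondition !(!((1/2)*r + (lim - r) >= 3*lim)) must hold; in canonical form it is 2*lim + (1/2)*r <= 0.
Before r := r: 2*lim + (1/2)*r <= 0
Before skip: 2*lim + (1/2)*r <= 0
Before r := r - 8: 2*lim + (1/2)*r <= 4
Before r := 2*lim + r + 4: 3*lim + (1/2)*r <= 2
Before skip: 3*lim + (1/2)*r <= 2
Before lim := 2*lim: 6*lim + (1/2)*r <= 2
Answer: WP = 6*lim + (1/2)*r <= 2


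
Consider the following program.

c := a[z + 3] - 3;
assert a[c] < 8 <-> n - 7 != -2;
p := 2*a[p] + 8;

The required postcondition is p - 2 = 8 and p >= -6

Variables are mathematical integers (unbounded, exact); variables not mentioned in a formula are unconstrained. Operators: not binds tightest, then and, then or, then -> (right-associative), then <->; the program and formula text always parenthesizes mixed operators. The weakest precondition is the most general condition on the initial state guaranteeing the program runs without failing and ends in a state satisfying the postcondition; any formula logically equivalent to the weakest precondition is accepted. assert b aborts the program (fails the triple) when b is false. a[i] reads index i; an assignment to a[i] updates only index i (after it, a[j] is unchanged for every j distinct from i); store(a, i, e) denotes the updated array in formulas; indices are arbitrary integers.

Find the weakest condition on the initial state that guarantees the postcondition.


Working backward. After the program, the postcondition p - 2 = 8 and p >= -6 must hold; in canonical form it is p = 10 and p >= -6.
Before p := 2*a[p] + 8: 2*a[p] = 2 and 2*a[p] >= -14
Before assert a[c] < 8 <-> n - 7 != -2: (a[c] < 8 <-> n != 5) and 2*a[p] = 2 and 2*a[p] >= -14
Before c := a[z + 3] - 3: (a[a[z + 3] - 3] < 8 <-> n != 5) and 2*a[p] = 2 and 2*a[p] >= -14
Answer: WP = (a[a[z + 3] - 3] < 8 <-> n != 5) and 2*a[p] = 2 and 2*a[p] >= -14


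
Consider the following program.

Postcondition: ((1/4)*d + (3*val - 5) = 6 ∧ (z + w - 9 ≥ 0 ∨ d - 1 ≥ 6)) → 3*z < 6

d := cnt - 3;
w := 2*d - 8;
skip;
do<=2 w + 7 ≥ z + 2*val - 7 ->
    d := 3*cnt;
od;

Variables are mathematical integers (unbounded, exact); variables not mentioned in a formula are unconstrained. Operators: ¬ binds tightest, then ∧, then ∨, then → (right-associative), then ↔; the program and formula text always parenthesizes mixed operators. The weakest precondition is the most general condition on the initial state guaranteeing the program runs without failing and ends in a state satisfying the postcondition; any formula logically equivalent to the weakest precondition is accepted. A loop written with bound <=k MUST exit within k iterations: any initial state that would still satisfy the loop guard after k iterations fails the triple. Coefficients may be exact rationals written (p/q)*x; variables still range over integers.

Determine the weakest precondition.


Working backward. After the program, the postcondition ((1/4)*d + (3*val - 5) = 6 ∧ (z + w - 9 ≥ 0 ∨ d - 1 ≥ 6)) → 3*z < 6 must hold; in canonical form it is ((1/4)*d + 3*val = 11 ∧ (w + z ≥ 9 ∨ d ≥ 7)) → 3*z < 6.
Before the loop (bound <=2), unroll the exhaustion recursion (WP_0 = exit-now case; WP_j = one more guarded iteration, up to j = 2):
  WP_0: (¬(w ≥ 2*val + z - 14)) ∧ (((1/4)*d + 3*val = 11 ∧ (w + z ≥ 9 ∨ d ≥ 7)) → 3*z < 6)
  WP_1: (w ≥ 2*val + z - 14 → ((¬(w ≥ 2*val + z - 14)) ∧ (((3/4)*cnt + 3*val = 11 ∧ (w + z ≥ 9 ∨ 3*cnt ≥ 7)) → 3*z < 6))) ∧ ((¬(w ≥ 2*val + z - 14)) → (((1/4)*d + 3*val = 11 ∧ (w + z ≥ 9 ∨ d ≥ 7)) → 3*z < 6))
  WP_2: (w ≥ 2*val + z - 14 → ((w ≥ 2*val + z - 14 → ((¬(w ≥ 2*val + z - 14)) ∧ (((3/4)*cnt + 3*val = 11 ∧ (w + z ≥ 9 ∨ 3*cnt ≥ 7)) → 3*z < 6))) ∧ ((¬(w ≥ 2*val + z - 14)) → (((3/4)*cnt + 3*val = 11 ∧ (w + z ≥ 9 ∨ 3*cnt ≥ 7)) → 3*z < 6)))) ∧ ((¬(w ≥ 2*val + z - 14)) → (((1/4)*d + 3*val = 11 ∧ (w + z ≥ 9 ∨ d ≥ 7)) → 3*z < 6))
So before the loop: (w ≥ 2*val + z - 14 → ((w ≥ 2*val + z - 14 → ((¬(w ≥ 2*val + z - 14)) ∧ (((3/4)*cnt + 3*val = 11 ∧ (w + z ≥ 9 ∨ 3*cnt ≥ 7)) → 3*z < 6))) ∧ ((¬(w ≥ 2*val + z - 14)) → (((3/4)*cnt + 3*val = 11 ∧ (w + z ≥ 9 ∨ 3*cnt ≥ 7)) → 3*z < 6)))) ∧ ((¬(w ≥ 2*val + z - 14)) → (((1/4)*d + 3*val = 11 ∧ (w + z ≥ 9 ∨ d ≥ 7)) → 3*z < 6))
Before skip: (w ≥ 2*val + z - 14 → ((w ≥ 2*val + z - 14 → ((¬(w ≥ 2*val + z - 14)) ∧ (((3/4)*cnt + 3*val = 11 ∧ (w + z ≥ 9 ∨ 3*cnt ≥ 7)) → 3*z < 6))) ∧ ((¬(w ≥ 2*val + z - 14)) → (((3/4)*cnt + 3*val = 11 ∧ (w + z ≥ 9 ∨ 3*cnt ≥ 7)) → 3*z < 6)))) ∧ ((¬(w ≥ 2*val + z - 14)) → (((1/4)*d + 3*val = 11 ∧ (w + z ≥ 9 ∨ d ≥ 7)) → 3*z < 6))
Before w := 2*d - 8: (2*d ≥ 2*val + z - 6 → ((2*d ≥ 2*val + z - 6 → ((¬(2*d ≥ 2*val + z - 6)) ∧ (((3/4)*cnt + 3*val = 11 ∧ (2*d + z ≥ 17 ∨ 3*cnt ≥ 7)) → 3*z < 6))) ∧ ((¬(2*d ≥ 2*val + z - 6)) → (((3/4)*cnt + 3*val = 11 ∧ (2*d + z ≥ 17 ∨ 3*cnt ≥ 7)) → 3*z < 6)))) ∧ ((¬(2*d ≥ 2*val + z - 6)) → (((1/4)*d + 3*val = 11 ∧ (2*d + z ≥ 17 ∨ d ≥ 7)) → 3*z < 6))
Before d := cnt - 3: (2*cnt ≥ 2*val + z → ((2*cnt ≥ 2*val + z → ((¬(2*cnt ≥ 2*val + z)) ∧ (((3/4)*cnt + 3*val = 11 ∧ (2*cnt + z ≥ 23 ∨ 3*cnt ≥ 7)) → 3*z < 6))) ∧ ((¬(2*cnt ≥ 2*val + z)) → (((3/4)*cnt + 3*val = 11 ∧ (2*cnt + z ≥ 23 ∨ 3*cnt ≥ 7)) → 3*z < 6)))) ∧ ((¬(2*cnt ≥ 2*val + z)) → (((1/4)*cnt + 3*val = 47/4 ∧ (2*cnt + z ≥ 23 ∨ cnt ≥ 10)) → 3*z < 6))
Answer: WP = (2*cnt ≥ 2*val + z → ((2*cnt ≥ 2*val + z → ((¬(2*cnt ≥ 2*val + z)) ∧ (((3/4)*cnt + 3*val = 11 ∧ (2*cnt + z ≥ 23 ∨ 3*cnt ≥ 7)) → 3*z < 6))) ∧ ((¬(2*cnt ≥ 2*val + z)) → (((3/4)*cnt + 3*val = 11 ∧ (2*cnt + z ≥ 23 ∨ 3*cnt ≥ 7)) → 3*z < 6)))) ∧ ((¬(2*cnt ≥ 2*val + z)) → (((1/4)*cnt + 3*val = 47/4 ∧ (2*cnt + z ≥ 23 ∨ cnt ≥ 10)) → 3*z < 6))


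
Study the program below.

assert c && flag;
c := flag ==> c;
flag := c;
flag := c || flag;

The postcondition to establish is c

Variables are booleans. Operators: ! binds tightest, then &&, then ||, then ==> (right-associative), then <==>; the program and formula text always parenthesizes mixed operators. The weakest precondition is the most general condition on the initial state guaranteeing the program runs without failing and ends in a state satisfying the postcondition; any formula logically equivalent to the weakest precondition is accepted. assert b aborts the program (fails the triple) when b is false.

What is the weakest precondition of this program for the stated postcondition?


Working backward. After the program, c must hold.
Before flag := c || flag: c
Before flag := c: c
Before c := flag ==> c: flag ==> c
Before assert c && flag: c && flag && (flag ==> c)
Answer: WP = c && flag && (flag ==> c)


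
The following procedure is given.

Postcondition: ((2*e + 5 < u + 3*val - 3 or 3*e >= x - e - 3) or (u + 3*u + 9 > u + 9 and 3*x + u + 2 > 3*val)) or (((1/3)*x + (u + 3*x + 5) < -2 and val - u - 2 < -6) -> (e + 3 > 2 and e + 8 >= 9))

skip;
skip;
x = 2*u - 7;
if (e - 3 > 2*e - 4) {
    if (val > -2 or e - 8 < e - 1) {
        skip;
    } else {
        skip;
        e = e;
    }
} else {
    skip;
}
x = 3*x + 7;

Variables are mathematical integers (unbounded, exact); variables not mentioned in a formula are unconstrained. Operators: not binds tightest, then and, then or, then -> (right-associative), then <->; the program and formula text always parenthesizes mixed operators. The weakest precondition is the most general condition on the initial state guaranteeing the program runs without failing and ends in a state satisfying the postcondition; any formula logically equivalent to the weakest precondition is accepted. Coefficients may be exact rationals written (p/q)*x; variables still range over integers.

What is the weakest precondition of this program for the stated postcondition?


Working backward. After the program, the postcondition ((2*e + 5 < u + 3*val - 3 or 3*e >= x - e - 3) or (u + 3*u + 9 > u + 9 and 3*x + u + 2 > 3*val)) or (((1/3)*x + (u + 3*x + 5) < -2 and val - u - 2 < -6) -> (e + 3 > 2 and e + 8 >= 9)) must hold; in canonical form it is 2*e < u + 3*val - 8 or 4*e >= x - 3 or (3*u > 0 and u + 3*x > 3*val - 2) or ((u + (10/3)*x < -7 and val < u - 4) -> (e > -1 and e >= 1)).
Before x := 3*x + 7: 2*e < u + 3*val - 8 or 4*e >= 3*x + 4 or (3*u > 0 and u + 9*x > 3*val - 23) or ((u + 10*x < -91/3 and val < u - 4) -> (e > -1 and e >= 1))
Then branch requires 2*e < u + 3*val - 8 or 4*e >= 3*x + 4 or (3*u > 0 and u + 9*x > 3*val - 23) or ((u + 10*x < -91/3 and val < u - 4) -> (e > -1 and e >= 1)); else branch requires 2*e < u + 3*val - 8 or 4*e >= 3*x + 4 or (3*u > 0 and u + 9*x > 3*val - 23) or ((u + 10*x < -91/3 and val < u - 4) -> (e > -1 and e >= 1)).
Before the if: (e < 1 -> (2*e < u + 3*val - 8 or 4*e >= 3*x + 4 or (3*u > 0 and u + 9*x > 3*val - 23) or ((u + 10*x < -91/3 and val < u - 4) -> (e > -1 and e >= 1)))) and ((not (e < 1)) -> (2*e < u + 3*val - 8 or 4*e >= 3*x + 4 or (3*u > 0 and u + 9*x > 3*val - 23) or ((u + 10*x < -91/3 and val < u - 4) -> (e > -1 and e >= 1))))
Before x := 2*u - 7: (e < 1 -> (2*e < u + 3*val - 8 or 4*e >= 6*u - 17 or (3*u > 0 and 19*u > 3*val + 40) or ((21*u < 119/3 and val < u - 4) -> (e > -1 and e >= 1)))) and ((not (e < 1)) -> (2*e < u + 3*val - 8 or 4*e >= 6*u - 17 or (3*u > 0 and 19*u > 3*val + 40) or ((21*u < 119/3 and val < u - 4) -> (e > -1 and e >= 1))))
Before skip: (e < 1 -> (2*e < u + 3*val - 8 or 4*e >= 6*u - 17 or (3*u > 0 and 19*u > 3*val + 40) or ((21*u < 119/3 and val < u - 4) -> (e > -1 and e >= 1)))) and ((not (e < 1)) -> (2*e < u + 3*val - 8 or 4*e >= 6*u - 17 or (3*u > 0 and 19*u > 3*val + 40) or ((21*u < 119/3 and val < u - 4) -> (e > -1 and e >= 1))))
Before skip: (e < 1 -> (2*e < u + 3*val - 8 or 4*e >= 6*u - 17 or (3*u > 0 and 19*u > 3*val + 40) or ((21*u < 119/3 and val < u - 4) -> (e > -1 and e >= 1)))) and ((not (e < 1)) -> (2*e < u + 3*val - 8 or 4*e >= 6*u - 17 or (3*u > 0 and 19*u > 3*val + 40) or ((21*u < 119/3 and val < u - 4) -> (e > -1 and e >= 1))))
Answer: WP = (e < 1 -> (2*e < u + 3*val - 8 or 4*e >= 6*u - 17 or (3*u > 0 and 19*u > 3*val + 40) or ((21*u < 119/3 and val < u - 4) -> (e > -1 and e >= 1)))) and ((not (e < 1)) -> (2*e < u + 3*val - 8 or 4*e >= 6*u - 17 or (3*u > 0 and 19*u > 3*val + 40) or ((21*u < 119/3 and val < u - 4) -> (e > -1 and e >= 1))))


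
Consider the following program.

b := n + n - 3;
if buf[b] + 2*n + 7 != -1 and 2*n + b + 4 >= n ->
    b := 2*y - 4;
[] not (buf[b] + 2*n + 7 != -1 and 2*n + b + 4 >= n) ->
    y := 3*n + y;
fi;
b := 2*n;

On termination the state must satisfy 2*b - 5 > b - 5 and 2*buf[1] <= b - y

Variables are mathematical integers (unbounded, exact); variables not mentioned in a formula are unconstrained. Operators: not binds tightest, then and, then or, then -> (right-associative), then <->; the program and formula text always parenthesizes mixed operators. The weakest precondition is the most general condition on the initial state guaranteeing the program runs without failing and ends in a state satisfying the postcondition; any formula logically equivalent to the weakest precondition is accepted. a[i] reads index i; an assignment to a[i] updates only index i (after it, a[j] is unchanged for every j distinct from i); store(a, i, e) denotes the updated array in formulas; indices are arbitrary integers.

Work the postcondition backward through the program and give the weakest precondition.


Working backward. After the program, the postcondition 2*b - 5 > b - 5 and 2*buf[1] <= b - y must hold; in canonical form it is b > 0 and 2*buf[1] + y <= b.
Before b := 2*n: 2*n > 0 and 2*buf[1] + y <= 2*n
Then branch requires 2*n > 0 and 2*buf[1] + y <= 2*n; else branch requires 2*n > 0 and 2*buf[1] + n + y <= 0.
Before the if: ((buf[b] + 2*n != -8 and b + n >= -4) -> (2*n > 0 and 2*buf[1] + y <= 2*n)) and ((not (buf[b] + 2*n != -8 and b + n >= -4)) -> (2*n > 0 and 2*buf[1] + n + y <= 0))
Before b := n + n - 3: ((buf[2*n - 3] + 2*n != -8 and 3*n >= -1) -> (2*n > 0 and 2*buf[1] + y <= 2*n)) and ((not (buf[2*n - 3] + 2*n != -8 and 3*n >= -1)) -> (2*n > 0 and 2*buf[1] + n + y <= 0))
Answer: WP = ((buf[2*n - 3] + 2*n != -8 and 3*n >= -1) -> (2*n > 0 and 2*buf[1] + y <= 2*n)) and ((not (buf[2*n - 3] + 2*n != -8 and 3*n >= -1)) -> (2*n > 0 and 2*buf[1] + n + y <= 0))


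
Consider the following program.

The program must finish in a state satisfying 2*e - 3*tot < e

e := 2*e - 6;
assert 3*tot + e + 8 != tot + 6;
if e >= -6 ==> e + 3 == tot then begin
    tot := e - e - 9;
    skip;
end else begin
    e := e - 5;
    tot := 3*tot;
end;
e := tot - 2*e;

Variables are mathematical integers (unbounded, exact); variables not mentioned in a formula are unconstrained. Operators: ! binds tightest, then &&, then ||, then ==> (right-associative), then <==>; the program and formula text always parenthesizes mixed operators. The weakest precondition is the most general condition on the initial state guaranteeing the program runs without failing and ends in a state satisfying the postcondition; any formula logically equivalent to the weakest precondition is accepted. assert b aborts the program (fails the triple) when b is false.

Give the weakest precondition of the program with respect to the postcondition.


Working backward. After the program, the postcondition 2*e - 3*tot < e must hold; in canonical form it is e < 3*tot.
Before e := tot - 2*e: 2*e + 2*tot > 0
Then branch requires 2*e > 18; else branch requires 2*e + 6*tot > 10.
Before the if: ((e >= -6 ==> e == tot - 3) ==> 2*e > 18) && ((!(e >= -6 ==> e == tot - 3)) ==> 2*e + 6*tot > 10)
Before assert 3*tot + e + 8 != tot + 6: e + 2*tot != -2 && ((e >= -6 ==> e == tot - 3) ==> 2*e > 18) && ((!(e >= -6 ==> e == tot - 3)) ==> 2*e + 6*tot > 10)
Before e := 2*e - 6: 2*e + 2*tot != 4 && ((2*e >= 0 ==> 2*e == tot + 3) ==> 4*e > 30) && ((!(2*e >= 0 ==> 2*e == tot + 3)) ==> 4*e + 6*tot > 22)
Answer: WP = 2*e + 2*tot != 4 && ((2*e >= 0 ==> 2*e == tot + 3) ==> 4*e > 30) && ((!(2*e >= 0 ==> 2*e == tot + 3)) ==> 4*e + 6*tot > 22)


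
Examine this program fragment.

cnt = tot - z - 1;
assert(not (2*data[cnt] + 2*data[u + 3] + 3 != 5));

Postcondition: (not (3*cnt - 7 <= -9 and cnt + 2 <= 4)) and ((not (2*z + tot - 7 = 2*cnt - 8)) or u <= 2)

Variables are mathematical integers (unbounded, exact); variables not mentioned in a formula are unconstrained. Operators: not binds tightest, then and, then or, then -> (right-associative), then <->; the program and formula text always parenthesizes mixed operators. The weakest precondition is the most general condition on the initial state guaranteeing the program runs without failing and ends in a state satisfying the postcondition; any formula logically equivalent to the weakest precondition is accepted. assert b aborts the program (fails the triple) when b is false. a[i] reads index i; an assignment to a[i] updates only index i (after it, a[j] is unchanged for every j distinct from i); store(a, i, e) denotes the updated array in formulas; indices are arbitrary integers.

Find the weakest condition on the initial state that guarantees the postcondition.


Working backward. After the program, the postcondition (not (3*cnt - 7 <= -9 and cnt + 2 <= 4)) and ((not (2*z + tot - 7 = 2*cnt - 8)) or u <= 2) must hold; in canonical form it is (not (3*cnt <= -2 and cnt <= 2)) and ((not (tot + 2*z = 2*cnt - 1)) or u <= 2).
Before assert not (2*data[cnt] + 2*data[u + 3] + 3 != 5): (not (2*data[u + 3] + 2*data[cnt] != 2)) and (not (3*cnt <= -2 and cnt <= 2)) and ((not (tot + 2*z = 2*cnt - 1)) or u <= 2)
Before cnt := tot - z - 1: (not (2*data[u + 3] + 2*data[tot - z - 1] != 2)) and (not (3*tot <= 3*z + 1 and tot <= z + 3)) and ((not (4*z = tot - 3)) or u <= 2)
Answer: WP = (not (2*data[u + 3] + 2*data[tot - z - 1] != 2)) and (not (3*tot <= 3*z + 1 and tot <= z + 3)) and ((not (4*z = tot - 3)) or u <= 2)


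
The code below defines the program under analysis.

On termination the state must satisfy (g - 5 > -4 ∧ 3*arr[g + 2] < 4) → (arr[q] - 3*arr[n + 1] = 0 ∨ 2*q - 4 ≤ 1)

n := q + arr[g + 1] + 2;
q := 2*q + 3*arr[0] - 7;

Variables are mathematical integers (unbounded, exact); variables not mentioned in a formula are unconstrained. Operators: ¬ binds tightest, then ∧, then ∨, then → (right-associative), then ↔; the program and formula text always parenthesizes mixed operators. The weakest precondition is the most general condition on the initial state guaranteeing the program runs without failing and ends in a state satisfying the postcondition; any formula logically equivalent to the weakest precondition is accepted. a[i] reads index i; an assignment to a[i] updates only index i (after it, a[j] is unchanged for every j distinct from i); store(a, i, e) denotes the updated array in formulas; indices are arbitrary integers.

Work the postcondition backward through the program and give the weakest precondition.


Working backward. After the program, the postcondition (g - 5 > -4 ∧ 3*arr[g + 2] < 4) → (arr[q] - 3*arr[n + 1] = 0 ∨ 2*q - 4 ≤ 1) must hold; in canonical form it is (g > 1 ∧ 3*arr[g + 2] < 4) → (arr[q] = 3*arr[n + 1] ∨ 2*q ≤ 5).
Before q := 2*q + 3*arr[0] - 7: (g > 1 ∧ 3*arr[g + 2] < 4) → (arr[3*arr[0] + 2*q - 7] = 3*arr[n + 1] ∨ 6*arr[0] + 4*q ≤ 19)
Before n := q + arr[g + 1] + 2: (g > 1 ∧ 3*arr[g + 2] < 4) → (arr[3*arr[0] + 2*q - 7] = 3*arr[arr[g + 1] + q + 3] ∨ 6*arr[0] + 4*q ≤ 19)
Answer: WP = (g > 1 ∧ 3*arr[g + 2] < 4) → (arr[3*arr[0] + 2*q - 7] = 3*arr[arr[g + 1] + q + 3] ∨ 6*arr[0] + 4*q ≤ 19)
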